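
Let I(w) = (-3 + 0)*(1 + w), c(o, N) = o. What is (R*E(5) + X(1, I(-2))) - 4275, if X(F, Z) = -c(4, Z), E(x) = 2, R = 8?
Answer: -4263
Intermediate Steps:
I(w) = -3 - 3*w (I(w) = -3*(1 + w) = -3 - 3*w)
X(F, Z) = -4 (X(F, Z) = -1*4 = -4)
(R*E(5) + X(1, I(-2))) - 4275 = (8*2 - 4) - 4275 = (16 - 4) - 4275 = 12 - 4275 = -4263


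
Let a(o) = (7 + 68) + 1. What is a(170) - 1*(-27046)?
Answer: 27122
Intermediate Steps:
a(o) = 76 (a(o) = 75 + 1 = 76)
a(170) - 1*(-27046) = 76 - 1*(-27046) = 76 + 27046 = 27122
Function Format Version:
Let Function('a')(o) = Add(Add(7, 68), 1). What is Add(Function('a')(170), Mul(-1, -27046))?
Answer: 27122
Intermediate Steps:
Function('a')(o) = 76 (Function('a')(o) = Add(75, 1) = 76)
Add(Function('a')(170), Mul(-1, -27046)) = Add(76, Mul(-1, -27046)) = Add(76, 27046) = 27122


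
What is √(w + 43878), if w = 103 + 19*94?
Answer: √45767 ≈ 213.93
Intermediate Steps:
w = 1889 (w = 103 + 1786 = 1889)
√(w + 43878) = √(1889 + 43878) = √45767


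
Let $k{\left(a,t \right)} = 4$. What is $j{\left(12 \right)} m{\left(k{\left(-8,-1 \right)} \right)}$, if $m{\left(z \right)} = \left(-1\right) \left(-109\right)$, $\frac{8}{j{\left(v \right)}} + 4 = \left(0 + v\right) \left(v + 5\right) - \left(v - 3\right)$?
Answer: $\frac{872}{191} \approx 4.5654$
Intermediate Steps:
$j{\left(v \right)} = \frac{8}{-1 - v + v \left(5 + v\right)}$ ($j{\left(v \right)} = \frac{8}{-4 - \left(-3 + v - \left(0 + v\right) \left(v + 5\right)\right)} = \frac{8}{-4 - \left(-3 + v - v \left(5 + v\right)\right)} = \frac{8}{-4 + \left(3 - v + v \left(5 + v\right)\right)} = \frac{8}{-1 - v + v \left(5 + v\right)}$)
$m{\left(z \right)} = 109$
$j{\left(12 \right)} m{\left(k{\left(-8,-1 \right)} \right)} = \frac{8}{-1 + 12^{2} + 4 \cdot 12} \cdot 109 = \frac{8}{-1 + 144 + 48} \cdot 109 = \frac{8}{191} \cdot 109 = \frac{872}{191}$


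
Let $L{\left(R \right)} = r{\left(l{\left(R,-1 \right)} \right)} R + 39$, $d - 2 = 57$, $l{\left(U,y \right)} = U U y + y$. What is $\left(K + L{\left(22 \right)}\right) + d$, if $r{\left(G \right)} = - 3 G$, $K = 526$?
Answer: $32634$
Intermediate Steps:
$l{\left(U,y \right)} = y + y U^{2}$ ($l{\left(U,y \right)} = U^{2} y + y = y U^{2} + y = y + y U^{2}$)
$d = 59$ ($d = 2 + 57 = 59$)
$L{\left(R \right)} = 39 + R \left(3 + 3 R^{2}\right)$ ($L{\left(R \right)} = - 3 \left(- (1 + R^{2})\right) R + 39 = - 3 \left(-1 - R^{2}\right) R + 39 = \left(3 + 3 R^{2}\right) R + 39 = R \left(3 + 3 R^{2}\right) + 39 = 39 + R \left(3 + 3 R^{2}\right)$)
$\left(K + L{\left(22 \right)}\right) + d = \left(526 + \left(39 + 3 \cdot 22 + 3 \cdot 22^{3}\right)\right) + 59 = \left(526 + \left(39 + 66 + 3 \cdot 10648\right)\right) + 59 = \left(526 + \left(39 + 66 + 31944\right)\right) + 59 = \left(526 + 32049\right) + 59 = 32575 + 59 = 32634$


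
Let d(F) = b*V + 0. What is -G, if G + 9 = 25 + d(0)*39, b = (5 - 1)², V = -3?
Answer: 1856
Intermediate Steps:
b = 16 (b = 4² = 16)
d(F) = -48 (d(F) = 16*(-3) + 0 = -48 + 0 = -48)
G = -1856 (G = -9 + (25 - 48*39) = -9 + (25 - 1872) = -9 - 1847 = -1856)
-G = -1*(-1856) = 1856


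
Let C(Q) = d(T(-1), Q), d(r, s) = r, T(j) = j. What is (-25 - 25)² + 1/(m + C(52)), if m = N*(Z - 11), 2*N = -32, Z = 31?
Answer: 802499/321 ≈ 2500.0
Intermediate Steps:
C(Q) = -1
N = -16 (N = (½)*(-32) = -16)
m = -320 (m = -16*(31 - 11) = -16*20 = -320)
(-25 - 25)² + 1/(m + C(52)) = (-25 - 25)² + 1/(-320 - 1) = (-50)² + 1/(-321) = 2500 - 1/321 = 802499/321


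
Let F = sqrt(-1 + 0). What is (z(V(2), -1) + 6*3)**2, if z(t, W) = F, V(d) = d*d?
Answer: (18 + I)**2 ≈ 323.0 + 36.0*I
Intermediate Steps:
F = I (F = sqrt(-1) = I ≈ 1.0*I)
V(d) = d**2
z(t, W) = I
(z(V(2), -1) + 6*3)**2 = (I + 6*3)**2 = (I + 18)**2 = (18 + I)**2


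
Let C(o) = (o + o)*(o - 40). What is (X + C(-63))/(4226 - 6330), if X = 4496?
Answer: -8737/1052 ≈ -8.3051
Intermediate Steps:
C(o) = 2*o*(-40 + o) (C(o) = (2*o)*(-40 + o) = 2*o*(-40 + o))
(X + C(-63))/(4226 - 6330) = (4496 + 2*(-63)*(-40 - 63))/(4226 - 6330) = (4496 + 2*(-63)*(-103))/(-2104) = (4496 + 12978)*(-1/2104) = 17474*(-1/2104) = -8737/1052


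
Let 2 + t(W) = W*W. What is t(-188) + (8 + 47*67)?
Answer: 38499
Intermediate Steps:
t(W) = -2 + W**2 (t(W) = -2 + W*W = -2 + W**2)
t(-188) + (8 + 47*67) = (-2 + (-188)**2) + (8 + 47*67) = (-2 + 35344) + (8 + 3149) = 35342 + 3157 = 38499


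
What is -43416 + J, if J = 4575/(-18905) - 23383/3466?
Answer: -569055918049/13104946 ≈ -43423.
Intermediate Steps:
J = -91582513/13104946 (J = 4575*(-1/18905) - 23383*1/3466 = -915/3781 - 23383/3466 = -91582513/13104946 ≈ -6.9884)
-43416 + J = -43416 - 91582513/13104946 = -569055918049/13104946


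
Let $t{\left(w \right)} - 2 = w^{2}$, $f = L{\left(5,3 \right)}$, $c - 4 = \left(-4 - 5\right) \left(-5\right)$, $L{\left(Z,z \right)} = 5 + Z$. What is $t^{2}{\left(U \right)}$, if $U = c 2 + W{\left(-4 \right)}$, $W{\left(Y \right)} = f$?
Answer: $136095556$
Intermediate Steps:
$c = 49$ ($c = 4 + \left(-4 - 5\right) \left(-5\right) = 4 - -45 = 4 + 45 = 49$)
$f = 10$ ($f = 5 + 5 = 10$)
$W{\left(Y \right)} = 10$
$U = 108$ ($U = 49 \cdot 2 + 10 = 98 + 10 = 108$)
$t{\left(w \right)} = 2 + w^{2}$
$t^{2}{\left(U \right)} = \left(2 + 108^{2}\right)^{2} = \left(2 + 11664\right)^{2} = 11666^{2} = 136095556$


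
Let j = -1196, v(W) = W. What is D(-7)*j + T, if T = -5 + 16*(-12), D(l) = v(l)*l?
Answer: -58801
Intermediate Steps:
D(l) = l² (D(l) = l*l = l²)
T = -197 (T = -5 - 192 = -197)
D(-7)*j + T = (-7)²*(-1196) - 197 = 49*(-1196) - 197 = -58604 - 197 = -58801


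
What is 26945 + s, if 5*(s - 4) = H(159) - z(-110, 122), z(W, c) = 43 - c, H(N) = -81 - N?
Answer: 134584/5 ≈ 26917.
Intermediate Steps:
s = -141/5 (s = 4 + ((-81 - 1*159) - (43 - 1*122))/5 = 4 + ((-81 - 159) - (43 - 122))/5 = 4 + (-240 - 1*(-79))/5 = 4 + (-240 + 79)/5 = 4 + (1/5)*(-161) = 4 - 161/5 = -141/5 ≈ -28.200)
26945 + s = 26945 - 141/5 = 134584/5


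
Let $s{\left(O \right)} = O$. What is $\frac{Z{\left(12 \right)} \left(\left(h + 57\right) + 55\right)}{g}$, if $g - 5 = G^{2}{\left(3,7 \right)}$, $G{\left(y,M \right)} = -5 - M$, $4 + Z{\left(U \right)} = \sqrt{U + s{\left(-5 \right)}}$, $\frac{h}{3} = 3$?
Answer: $- \frac{484}{149} + \frac{121 \sqrt{7}}{149} \approx -1.0998$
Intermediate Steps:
$h = 9$ ($h = 3 \cdot 3 = 9$)
$Z{\left(U \right)} = -4 + \sqrt{-5 + U}$ ($Z{\left(U \right)} = -4 + \sqrt{U - 5} = -4 + \sqrt{-5 + U}$)
$g = 149$ ($g = 5 + \left(-5 - 7\right)^{2} = 5 + \left(-12\right)^{2} = 5 + 144 = 149$)
$\frac{Z{\left(12 \right)} \left(\left(h + 57\right) + 55\right)}{g} = \frac{\left(-4 + \sqrt{-5 + 12}\right) \left(\left(9 + 57\right) + 55\right)}{149} = \left(-4 + \sqrt{7}\right) \left(66 + 55\right) \frac{1}{149} = \left(-4 + \sqrt{7}\right) 121 \cdot \frac{1}{149} = \left(-484 + 121 \sqrt{7}\right) \frac{1}{149} = - \frac{484}{149} + \frac{121 \sqrt{7}}{149}$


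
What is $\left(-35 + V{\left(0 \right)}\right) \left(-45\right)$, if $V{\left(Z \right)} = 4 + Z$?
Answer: $1395$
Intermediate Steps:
$\left(-35 + V{\left(0 \right)}\right) \left(-45\right) = \left(-35 + \left(4 + 0\right)\right) \left(-45\right) = \left(-35 + 4\right) \left(-45\right) = \left(-31\right) \left(-45\right) = 1395$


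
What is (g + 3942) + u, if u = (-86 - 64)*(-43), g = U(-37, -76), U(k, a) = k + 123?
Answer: 10478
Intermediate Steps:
U(k, a) = 123 + k
g = 86 (g = 123 - 37 = 86)
u = 6450 (u = -150*(-43) = 6450)
(g + 3942) + u = (86 + 3942) + 6450 = 4028 + 6450 = 10478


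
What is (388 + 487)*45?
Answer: 39375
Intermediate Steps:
(388 + 487)*45 = 875*45 = 39375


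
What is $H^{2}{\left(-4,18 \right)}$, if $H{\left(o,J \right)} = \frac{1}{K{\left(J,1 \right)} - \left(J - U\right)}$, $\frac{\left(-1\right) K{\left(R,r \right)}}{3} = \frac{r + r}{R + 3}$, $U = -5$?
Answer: $\frac{49}{26569} \approx 0.0018443$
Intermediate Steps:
$K{\left(R,r \right)} = - \frac{6 r}{3 + R}$ ($K{\left(R,r \right)} = - 3 \frac{r + r}{R + 3} = - 3 \frac{2 r}{3 + R} = - \frac{6 r}{3 + R}$)
$H{\left(o,J \right)} = \frac{1}{-5 - J - \frac{6}{3 + J}}$ ($H{\left(o,J \right)} = \frac{1}{\left(-6\right) 1 \frac{1}{3 + J} - \left(5 + J\right)} = \frac{1}{- \frac{6}{3 + J} - \left(5 + J\right)} = \frac{1}{-5 - J - \frac{6}{3 + J}}$)
$H^{2}{\left(-4,18 \right)} = \left(\frac{-3 - 18}{6 + \left(3 + 18\right) \left(5 + 18\right)}\right)^{2} = \left(\frac{-3 - 18}{6 + 21 \cdot 23}\right)^{2} = \left(\frac{1}{6 + 483} \left(-21\right)\right)^{2} = \left(\frac{1}{489} \left(-21\right)\right)^{2} = \left(- \frac{7}{163}\right)^{2} = \frac{49}{26569}$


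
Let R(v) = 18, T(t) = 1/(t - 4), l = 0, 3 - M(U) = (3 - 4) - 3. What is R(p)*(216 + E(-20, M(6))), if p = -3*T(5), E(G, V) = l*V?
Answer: 3888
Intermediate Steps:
M(U) = 7 (M(U) = 3 - ((3 - 4) - 3) = 3 - (-1 - 3) = 3 - 1*(-4) = 3 + 4 = 7)
E(G, V) = 0 (E(G, V) = 0*V = 0)
T(t) = 1/(-4 + t)
p = -3 (p = -3/(-4 + 5) = -3/1 = -3*1 = -3)
R(p)*(216 + E(-20, M(6))) = 18*(216 + 0) = 18*216 = 3888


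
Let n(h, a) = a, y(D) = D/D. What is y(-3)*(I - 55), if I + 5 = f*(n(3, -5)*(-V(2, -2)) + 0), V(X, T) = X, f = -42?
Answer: -480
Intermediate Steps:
y(D) = 1
I = -425 (I = -5 - 42*(-(-5)*2 + 0) = -5 - 42*(-5*(-2) + 0) = -5 - 42*(10 + 0) = -5 - 42*10 = -5 - 420 = -425)
y(-3)*(I - 55) = 1*(-425 - 55) = 1*(-480) = -480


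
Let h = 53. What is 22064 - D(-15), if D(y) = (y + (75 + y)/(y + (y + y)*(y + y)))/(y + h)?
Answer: 49468369/2242 ≈ 22064.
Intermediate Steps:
D(y) = (y + (75 + y)/(y + 4*y²))/(53 + y) (D(y) = (y + (75 + y)/(y + (y + y)*(y + y)))/(y + 53) = (y + (75 + y)/(y + (2*y)*(2*y)))/(53 + y) = (y + (75 + y)/(y + 4*y²))/(53 + y))
22064 - D(-15) = 22064 - (75 - 15 + (-15)² + 4*(-15)³)/((-15)*(53 + 4*(-15)² + 213*(-15))) = 22064 - (-1)*(75 - 15 + 225 + 4*(-3375))/(15*(53 + 4*225 - 3195)) = 22064 - (-1)*(75 - 15 + 225 - 13500)/(15*(53 + 900 - 3195)) = 22064 - (-1)*(-13215)/(15*(-2242)) = 22064 - (-1)*(-1)*(-13215)/(15*2242) = 22064 - 1*(-881/2242) = 22064 + 881/2242 = 49468369/2242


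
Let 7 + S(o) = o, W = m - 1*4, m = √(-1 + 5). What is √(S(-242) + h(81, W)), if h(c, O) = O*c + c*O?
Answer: I*√573 ≈ 23.937*I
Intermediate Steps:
m = 2 (m = √4 = 2)
W = -2 (W = 2 - 1*4 = 2 - 4 = -2)
S(o) = -7 + o
h(c, O) = 2*O*c (h(c, O) = O*c + O*c = 2*O*c)
√(S(-242) + h(81, W)) = √((-7 - 242) + 2*(-2)*81) = √(-249 - 324) = √(-573) = I*√573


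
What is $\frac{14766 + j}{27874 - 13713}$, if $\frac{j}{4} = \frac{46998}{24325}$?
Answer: $\frac{51338706}{49209475} \approx 1.0433$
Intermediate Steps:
$j = \frac{26856}{3475}$ ($j = 4 \cdot \frac{46998}{24325} = 4 \cdot 46998 \cdot \frac{1}{24325} = 4 \cdot \frac{6714}{3475} = \frac{26856}{3475} \approx 7.7283$)
$\frac{14766 + j}{27874 - 13713} = \frac{14766 + \frac{26856}{3475}}{27874 - 13713} = \frac{51338706}{3475 \cdot 14161} = \frac{51338706}{3475} \cdot \frac{1}{14161} = \frac{51338706}{49209475}$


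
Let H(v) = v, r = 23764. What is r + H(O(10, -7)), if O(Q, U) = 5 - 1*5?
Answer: 23764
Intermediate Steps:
O(Q, U) = 0 (O(Q, U) = 5 - 5 = 0)
r + H(O(10, -7)) = 23764 + 0 = 23764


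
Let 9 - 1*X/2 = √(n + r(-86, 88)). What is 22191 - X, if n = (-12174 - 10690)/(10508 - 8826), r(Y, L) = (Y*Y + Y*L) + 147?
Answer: 22173 + 2*I*√32457/29 ≈ 22173.0 + 12.425*I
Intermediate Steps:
r(Y, L) = 147 + Y² + L*Y (r(Y, L) = (Y² + L*Y) + 147 = 147 + Y² + L*Y)
n = -11432/841 (n = -22864/1682 = -22864*1/1682 = -11432/841 ≈ -13.593)
X = 18 - 2*I*√32457/29 (X = 18 - 2*√(-11432/841 + (147 + (-86)² + 88*(-86))) = 18 - 2*√(-11432/841 + (147 + 7396 - 7568)) = 18 - 2*√(-11432/841 - 25) = 18 - 2*I*√32457/29 ≈ 18.0 - 12.425*I)
22191 - X = 22191 - (18 - 2*I*√32457/29) = 22191 + (-18 + 2*I*√32457/29) = 22173 + 2*I*√32457/29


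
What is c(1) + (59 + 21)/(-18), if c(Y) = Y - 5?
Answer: -76/9 ≈ -8.4444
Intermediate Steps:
c(Y) = -5 + Y
c(1) + (59 + 21)/(-18) = (-5 + 1) + (59 + 21)/(-18) = -4 + 80*(-1/18) = -4 - 40/9 = -76/9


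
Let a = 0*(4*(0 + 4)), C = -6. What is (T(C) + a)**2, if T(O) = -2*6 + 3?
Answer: 81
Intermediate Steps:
T(O) = -9 (T(O) = -12 + 3 = -9)
a = 0 (a = 0*(4*4) = 0*16 = 0)
(T(C) + a)**2 = (-9 + 0)**2 = (-9)**2 = 81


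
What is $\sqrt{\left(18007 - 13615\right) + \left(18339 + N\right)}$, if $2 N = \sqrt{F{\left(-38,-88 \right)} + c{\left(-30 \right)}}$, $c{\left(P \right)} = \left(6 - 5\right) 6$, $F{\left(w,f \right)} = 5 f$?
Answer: $\frac{\sqrt{90924 + 2 i \sqrt{434}}}{2} \approx 150.77 + 0.034544 i$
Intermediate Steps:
$c{\left(P \right)} = 6$ ($c{\left(P \right)} = 1 \cdot 6 = 6$)
$N = \frac{i \sqrt{434}}{2}$ ($N = \frac{\sqrt{5 \left(-88\right) + 6}}{2} = \frac{\sqrt{-440 + 6}}{2} = \frac{\sqrt{-434}}{2} = \frac{i \sqrt{434}}{2} \approx 10.416 i$)
$\sqrt{\left(18007 - 13615\right) + \left(18339 + N\right)} = \sqrt{\left(18007 - 13615\right) + \left(18339 + \frac{i \sqrt{434}}{2}\right)} = \sqrt{4392 + \left(18339 + \frac{i \sqrt{434}}{2}\right)} = \sqrt{22731 + \frac{i \sqrt{434}}{2}}$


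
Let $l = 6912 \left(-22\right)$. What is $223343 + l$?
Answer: $71279$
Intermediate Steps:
$l = -152064$
$223343 + l = 223343 - 152064 = 71279$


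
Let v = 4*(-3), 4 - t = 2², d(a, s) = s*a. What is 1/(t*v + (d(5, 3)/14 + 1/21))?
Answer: 42/47 ≈ 0.89362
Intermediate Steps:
d(a, s) = a*s
t = 0 (t = 4 - 1*2² = 4 - 1*4 = 4 - 4 = 0)
v = -12
1/(t*v + (d(5, 3)/14 + 1/21)) = 1/(0*(-12) + ((5*3)/14 + 1/21)) = 1/(0 + (15*(1/14) + 1*(1/21))) = 1/(0 + (15/14 + 1/21)) = 1/(0 + 47/42) = 1/(47/42) = 42/47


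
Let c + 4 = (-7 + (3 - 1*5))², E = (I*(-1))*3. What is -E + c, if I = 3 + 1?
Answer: 89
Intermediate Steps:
I = 4
E = -12 (E = (4*(-1))*3 = -4*3 = -12)
c = 77 (c = -4 + (-7 + (3 - 1*5))² = -4 + (-7 + (3 - 5))² = -4 + (-7 - 2)² = -4 + (-9)² = -4 + 81 = 77)
-E + c = -1*(-12) + 77 = 12 + 77 = 89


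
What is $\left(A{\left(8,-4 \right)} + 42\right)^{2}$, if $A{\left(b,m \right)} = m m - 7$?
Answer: $2601$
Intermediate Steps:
$A{\left(b,m \right)} = -7 + m^{2}$ ($A{\left(b,m \right)} = m^{2} - 7 = -7 + m^{2}$)
$\left(A{\left(8,-4 \right)} + 42\right)^{2} = \left(\left(-7 + \left(-4\right)^{2}\right) + 42\right)^{2} = \left(\left(-7 + 16\right) + 42\right)^{2} = \left(9 + 42\right)^{2} = 51^{2} = 2601$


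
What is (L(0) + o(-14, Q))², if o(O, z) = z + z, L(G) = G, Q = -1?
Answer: 4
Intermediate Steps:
o(O, z) = 2*z
(L(0) + o(-14, Q))² = (0 + 2*(-1))² = (0 - 2)² = (-2)² = 4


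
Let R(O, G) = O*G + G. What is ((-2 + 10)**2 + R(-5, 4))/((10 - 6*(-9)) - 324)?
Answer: -12/65 ≈ -0.18462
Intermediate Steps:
R(O, G) = G + G*O (R(O, G) = G*O + G = G + G*O)
((-2 + 10)**2 + R(-5, 4))/((10 - 6*(-9)) - 324) = ((-2 + 10)**2 + 4*(1 - 5))/((10 - 6*(-9)) - 324) = (8**2 + 4*(-4))/((10 + 54) - 324) = (64 - 16)/(64 - 324) = 48/(-260) = 48*(-1/260) = -12/65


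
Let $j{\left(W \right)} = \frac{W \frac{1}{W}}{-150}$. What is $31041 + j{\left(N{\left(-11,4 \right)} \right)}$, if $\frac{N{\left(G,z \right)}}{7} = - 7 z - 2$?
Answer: $\frac{4656149}{150} \approx 31041.0$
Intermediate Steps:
$N{\left(G,z \right)} = -14 - 49 z$ ($N{\left(G,z \right)} = 7 \left(- 7 z - 2\right) = 7 \left(-2 - 7 z\right) = -14 - 49 z$)
$j{\left(W \right)} = - \frac{1}{150}$ ($j{\left(W \right)} = 1 \left(- \frac{1}{150}\right) = - \frac{1}{150}$)
$31041 + j{\left(N{\left(-11,4 \right)} \right)} = 31041 - \frac{1}{150} = \frac{4656149}{150}$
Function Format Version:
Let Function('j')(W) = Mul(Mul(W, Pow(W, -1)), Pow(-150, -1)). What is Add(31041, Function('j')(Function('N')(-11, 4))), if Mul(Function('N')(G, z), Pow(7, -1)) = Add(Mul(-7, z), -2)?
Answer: Rational(4656149, 150) ≈ 31041.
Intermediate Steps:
Function('N')(G, z) = Add(-14, Mul(-49, z)) (Function('N')(G, z) = Mul(7, Add(Mul(-7, z), -2)) = Mul(7, Add(-2, Mul(-7, z))) = Add(-14, Mul(-49, z)))
Function('j')(W) = Rational(-1, 150) (Function('j')(W) = Mul(1, Rational(-1, 150)) = Rational(-1, 150))
Add(31041, Function('j')(Function('N')(-11, 4))) = Add(31041, Rational(-1, 150)) = Rational(4656149, 150)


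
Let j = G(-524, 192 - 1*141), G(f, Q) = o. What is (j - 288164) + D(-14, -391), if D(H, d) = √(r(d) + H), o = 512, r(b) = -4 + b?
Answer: -287652 + I*√409 ≈ -2.8765e+5 + 20.224*I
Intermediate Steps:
G(f, Q) = 512
D(H, d) = √(-4 + H + d) (D(H, d) = √((-4 + d) + H) = √(-4 + H + d))
j = 512
(j - 288164) + D(-14, -391) = (512 - 288164) + √(-4 - 14 - 391) = -287652 + √(-409) = -287652 + I*√409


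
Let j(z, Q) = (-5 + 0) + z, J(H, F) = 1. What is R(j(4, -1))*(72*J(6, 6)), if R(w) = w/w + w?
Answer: 0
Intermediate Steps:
j(z, Q) = -5 + z
R(w) = 1 + w
R(j(4, -1))*(72*J(6, 6)) = (1 + (-5 + 4))*(72*1) = (1 - 1)*72 = 0*72 = 0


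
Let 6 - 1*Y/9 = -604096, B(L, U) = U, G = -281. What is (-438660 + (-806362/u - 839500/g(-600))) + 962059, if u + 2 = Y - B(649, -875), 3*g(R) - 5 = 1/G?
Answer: 1367175848086/70691283 ≈ 19340.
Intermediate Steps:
Y = 5436918 (Y = 54 - 9*(-604096) = 54 + 5436864 = 5436918)
g(R) = 468/281 (g(R) = 5/3 + (⅓)/(-281) = 5/3 + (⅓)*(-1/281) = 5/3 - 1/843 = 468/281)
u = 5437791 (u = -2 + (5436918 - 1*(-875)) = -2 + (5436918 + 875) = -2 + 5437793 = 5437791)
(-438660 + (-806362/u - 839500/g(-600))) + 962059 = (-438660 + (-806362/5437791 - 839500/468/281)) + 962059 = (-438660 + (-806362*1/5437791 - 839500*281/468)) + 962059 = (-438660 + (-806362/5437791 - 58974875/117)) + 962059 = (-438660 - 35632570982831/70691283) + 962059 = -66642009183611/70691283 + 962059 = 1367175848086/70691283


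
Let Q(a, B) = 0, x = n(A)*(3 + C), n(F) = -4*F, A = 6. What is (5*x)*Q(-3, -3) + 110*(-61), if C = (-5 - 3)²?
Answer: -6710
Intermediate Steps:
C = 64 (C = (-8)² = 64)
x = -1608 (x = (-4*6)*(3 + 64) = -24*67 = -1608)
(5*x)*Q(-3, -3) + 110*(-61) = (5*(-1608))*0 + 110*(-61) = -8040*0 - 6710 = 0 - 6710 = -6710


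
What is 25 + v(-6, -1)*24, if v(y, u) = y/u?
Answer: 169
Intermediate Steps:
25 + v(-6, -1)*24 = 25 - 6/(-1)*24 = 25 - 6*(-1)*24 = 25 + 6*24 = 25 + 144 = 169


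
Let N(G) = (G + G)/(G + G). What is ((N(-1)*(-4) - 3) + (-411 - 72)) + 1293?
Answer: 803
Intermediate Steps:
N(G) = 1 (N(G) = (2*G)/((2*G)) = (2*G)*(1/(2*G)) = 1)
((N(-1)*(-4) - 3) + (-411 - 72)) + 1293 = ((1*(-4) - 3) + (-411 - 72)) + 1293 = ((-4 - 3) - 483) + 1293 = (-7 - 483) + 1293 = -490 + 1293 = 803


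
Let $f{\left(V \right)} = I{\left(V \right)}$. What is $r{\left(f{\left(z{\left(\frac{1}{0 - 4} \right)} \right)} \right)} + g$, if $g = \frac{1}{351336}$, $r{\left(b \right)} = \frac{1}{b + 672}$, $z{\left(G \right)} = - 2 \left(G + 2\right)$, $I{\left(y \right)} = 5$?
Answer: $\frac{352013}{237854472} \approx 0.00148$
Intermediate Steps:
$z{\left(G \right)} = -4 - 2 G$ ($z{\left(G \right)} = - 2 \left(2 + G\right) = -4 - 2 G$)
$f{\left(V \right)} = 5$
$r{\left(b \right)} = \frac{1}{672 + b}$
$g = \frac{1}{351336} \approx 2.8463 \cdot 10^{-6}$
$r{\left(f{\left(z{\left(\frac{1}{0 - 4} \right)} \right)} \right)} + g = \frac{1}{672 + 5} + \frac{1}{351336} = \frac{1}{677} + \frac{1}{351336} = \frac{352013}{237854472}$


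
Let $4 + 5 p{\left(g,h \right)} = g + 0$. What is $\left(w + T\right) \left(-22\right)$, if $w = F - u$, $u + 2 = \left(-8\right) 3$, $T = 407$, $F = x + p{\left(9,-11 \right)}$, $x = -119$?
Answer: $-6930$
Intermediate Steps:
$p{\left(g,h \right)} = - \frac{4}{5} + \frac{g}{5}$ ($p{\left(g,h \right)} = - \frac{4}{5} + \frac{g + 0}{5} = - \frac{4}{5} + \frac{g}{5}$)
$F = -118$ ($F = -119 + \left(- \frac{4}{5} + \frac{1}{5} \cdot 9\right) = -119 + \left(- \frac{4}{5} + \frac{9}{5}\right) = -119 + 1 = -118$)
$u = -26$ ($u = -2 - 24 = -26$)
$w = -92$ ($w = -118 - -26 = -118 + 26 = -92$)
$\left(w + T\right) \left(-22\right) = \left(-92 + 407\right) \left(-22\right) = 315 \left(-22\right) = -6930$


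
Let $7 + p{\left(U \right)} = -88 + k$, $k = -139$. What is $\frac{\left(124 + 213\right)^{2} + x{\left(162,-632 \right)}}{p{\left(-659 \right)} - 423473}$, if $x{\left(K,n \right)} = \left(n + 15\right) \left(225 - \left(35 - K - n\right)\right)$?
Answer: $- \frac{286329}{423707} \approx -0.67577$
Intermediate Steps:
$p{\left(U \right)} = -234$ ($p{\left(U \right)} = -7 - 227 = -234$)
$x{\left(K,n \right)} = \left(15 + n\right) \left(190 + K + n\right)$ ($x{\left(K,n \right)} = \left(15 + n\right) \left(225 + \left(-35 + K + n\right)\right) = \left(15 + n\right) \left(190 + K + n\right)$)
$\frac{\left(124 + 213\right)^{2} + x{\left(162,-632 \right)}}{p{\left(-659 \right)} - 423473} = \frac{\left(124 + 213\right)^{2} + \left(2850 + \left(-632\right)^{2} + 15 \cdot 162 + 205 \left(-632\right) + 162 \left(-632\right)\right)}{-234 - 423473} = \frac{337^{2} + \left(2850 + 399424 + 2430 - 129560 - 102384\right)}{-423707} = \left(113569 + 172760\right) \left(- \frac{1}{423707}\right) = 286329 \left(- \frac{1}{423707}\right) = - \frac{286329}{423707}$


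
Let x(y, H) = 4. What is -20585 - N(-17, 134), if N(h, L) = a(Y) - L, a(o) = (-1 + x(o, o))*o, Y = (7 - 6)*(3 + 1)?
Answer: -20463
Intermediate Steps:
Y = 4 (Y = 1*4 = 4)
a(o) = 3*o (a(o) = (-1 + 4)*o = 3*o)
N(h, L) = 12 - L (N(h, L) = 3*4 - L = 12 - L)
-20585 - N(-17, 134) = -20585 - (12 - 1*134) = -20585 - (12 - 134) = -20585 - 1*(-122) = -20585 + 122 = -20463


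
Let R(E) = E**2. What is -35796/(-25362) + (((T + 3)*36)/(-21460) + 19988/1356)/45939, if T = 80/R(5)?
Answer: 830962857981746/588615859177425 ≈ 1.4117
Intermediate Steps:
T = 16/5 (T = 80/(5**2) = 80/25 = 80*(1/25) = 16/5 ≈ 3.2000)
-35796/(-25362) + (((T + 3)*36)/(-21460) + 19988/1356)/45939 = -35796/(-25362) + (((16/5 + 3)*36)/(-21460) + 19988/1356)/45939 = -35796*(-1/25362) + (((31/5)*36)*(-1/21460) + 19988*(1/1356))*(1/45939) = 5966/4227 + ((1116/5)*(-1/21460) + 4997/339)*(1/45939) = 5966/4227 + (-279/26825 + 4997/339)*(1/45939) = 5966/4227 + (133949944/9093675)*(1/45939) = 5966/4227 + 133949944/417754335825 = 830962857981746/588615859177425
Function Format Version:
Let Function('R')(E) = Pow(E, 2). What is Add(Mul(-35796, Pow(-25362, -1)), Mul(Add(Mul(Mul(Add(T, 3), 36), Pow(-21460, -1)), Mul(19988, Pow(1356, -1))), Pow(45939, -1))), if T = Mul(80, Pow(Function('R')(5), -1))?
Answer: Rational(830962857981746, 588615859177425) ≈ 1.4117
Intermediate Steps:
T = Rational(16, 5) (T = Mul(80, Pow(Pow(5, 2), -1)) = Mul(80, Pow(25, -1)) = Mul(80, Rational(1, 25)) = Rational(16, 5) ≈ 3.2000)
Add(Mul(-35796, Pow(-25362, -1)), Mul(Add(Mul(Mul(Add(T, 3), 36), Pow(-21460, -1)), Mul(19988, Pow(1356, -1))), Pow(45939, -1))) = Add(Mul(-35796, Pow(-25362, -1)), Mul(Add(Mul(Mul(Add(Rational(16, 5), 3), 36), Pow(-21460, -1)), Mul(19988, Pow(1356, -1))), Pow(45939, -1))) = Add(Mul(-35796, Rational(-1, 25362)), Mul(Add(Mul(Mul(Rational(31, 5), 36), Rational(-1, 21460)), Mul(19988, Rational(1, 1356))), Rational(1, 45939))) = Add(Rational(5966, 4227), Mul(Add(Mul(Rational(1116, 5), Rational(-1, 21460)), Rational(4997, 339)), Rational(1, 45939))) = Add(Rational(5966, 4227), Mul(Add(Rational(-279, 26825), Rational(4997, 339)), Rational(1, 45939))) = Add(Rational(5966, 4227), Mul(Rational(133949944, 9093675), Rational(1, 45939))) = Add(Rational(5966, 4227), Rational(133949944, 417754335825)) = Rational(830962857981746, 588615859177425)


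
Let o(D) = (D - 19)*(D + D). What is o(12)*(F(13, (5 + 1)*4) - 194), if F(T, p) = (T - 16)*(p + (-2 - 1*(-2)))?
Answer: 44688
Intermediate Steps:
o(D) = 2*D*(-19 + D) (o(D) = (-19 + D)*(2*D) = 2*D*(-19 + D))
F(T, p) = p*(-16 + T) (F(T, p) = (-16 + T)*(p + (-2 + 2)) = (-16 + T)*(p + 0) = (-16 + T)*p = p*(-16 + T))
o(12)*(F(13, (5 + 1)*4) - 194) = (2*12*(-19 + 12))*(((5 + 1)*4)*(-16 + 13) - 194) = (2*12*(-7))*((6*4)*(-3) - 194) = -168*(24*(-3) - 194) = -168*(-72 - 194) = -168*(-266) = 44688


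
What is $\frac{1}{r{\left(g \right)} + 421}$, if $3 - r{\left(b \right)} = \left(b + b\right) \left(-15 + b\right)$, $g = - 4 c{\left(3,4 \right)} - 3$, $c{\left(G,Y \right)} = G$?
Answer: $- \frac{1}{476} \approx -0.0021008$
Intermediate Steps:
$g = -15$ ($g = \left(-4\right) 3 - 3 = -12 - 3 = -15$)
$r{\left(b \right)} = 3 - 2 b \left(-15 + b\right)$ ($r{\left(b \right)} = 3 - \left(b + b\right) \left(-15 + b\right) = 3 - 2 b \left(-15 + b\right)$)
$\frac{1}{r{\left(g \right)} + 421} = \frac{1}{\left(3 - 2 \left(-15\right)^{2} + 30 \left(-15\right)\right) + 421} = \frac{1}{\left(3 - 450 - 450\right) + 421} = \frac{1}{-897 + 421} = \frac{1}{-476} = - \frac{1}{476}$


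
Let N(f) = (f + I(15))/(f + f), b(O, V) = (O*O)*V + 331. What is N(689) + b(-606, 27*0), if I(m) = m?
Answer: 228411/689 ≈ 331.51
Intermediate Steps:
b(O, V) = 331 + V*O² (b(O, V) = O²*V + 331 = V*O² + 331 = 331 + V*O²)
N(f) = (15 + f)/(2*f) (N(f) = (f + 15)/(f + f) = (15 + f)/((2*f)) = (15 + f)*(1/(2*f)) = (15 + f)/(2*f))
N(689) + b(-606, 27*0) = (½)*(15 + 689)/689 + (331 + (27*0)*(-606)²) = (½)*(1/689)*704 + (331 + 0*367236) = 352/689 + (331 + 0) = 352/689 + 331 = 228411/689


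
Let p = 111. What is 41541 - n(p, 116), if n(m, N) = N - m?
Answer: 41536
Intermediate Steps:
41541 - n(p, 116) = 41541 - (116 - 1*111) = 41541 - (116 - 111) = 41541 - 1*5 = 41541 - 5 = 41536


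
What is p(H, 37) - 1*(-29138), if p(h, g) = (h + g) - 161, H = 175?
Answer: 29189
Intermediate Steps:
p(h, g) = -161 + g + h (p(h, g) = (g + h) - 161 = -161 + g + h)
p(H, 37) - 1*(-29138) = (-161 + 37 + 175) - 1*(-29138) = 51 + 29138 = 29189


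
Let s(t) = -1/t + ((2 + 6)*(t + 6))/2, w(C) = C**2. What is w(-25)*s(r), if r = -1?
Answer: 13125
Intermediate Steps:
s(t) = 24 - 1/t + 4*t (s(t) = -1/t + (8*(6 + t))*(1/2) = -1/t + (48 + 8*t)*(1/2) = -1/t + (24 + 4*t) = 24 - 1/t + 4*t)
w(-25)*s(r) = (-25)**2*(24 - 1/(-1) + 4*(-1)) = 625*(24 - 1*(-1) - 4) = 625*(24 + 1 - 4) = 625*21 = 13125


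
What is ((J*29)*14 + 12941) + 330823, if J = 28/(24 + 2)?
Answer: 4474616/13 ≈ 3.4420e+5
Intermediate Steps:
J = 14/13 (J = 28/26 = 28*(1/26) = 14/13 ≈ 1.0769)
((J*29)*14 + 12941) + 330823 = (((14/13)*29)*14 + 12941) + 330823 = ((406/13)*14 + 12941) + 330823 = (5684/13 + 12941) + 330823 = 173917/13 + 330823 = 4474616/13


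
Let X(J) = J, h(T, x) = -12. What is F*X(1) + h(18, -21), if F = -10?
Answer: -22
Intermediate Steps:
F*X(1) + h(18, -21) = -10*1 - 12 = -10 - 12 = -22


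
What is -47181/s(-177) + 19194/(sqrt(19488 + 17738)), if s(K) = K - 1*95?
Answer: 47181/272 + 1371*sqrt(37226)/2659 ≈ 272.94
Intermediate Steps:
s(K) = -95 + K (s(K) = K - 95 = -95 + K)
-47181/s(-177) + 19194/(sqrt(19488 + 17738)) = -47181/(-95 - 177) + 19194/(sqrt(19488 + 17738)) = -47181/(-272) + 19194/(sqrt(37226)) = -47181*(-1/272) + 19194*(sqrt(37226)/37226) = 47181/272 + 1371*sqrt(37226)/2659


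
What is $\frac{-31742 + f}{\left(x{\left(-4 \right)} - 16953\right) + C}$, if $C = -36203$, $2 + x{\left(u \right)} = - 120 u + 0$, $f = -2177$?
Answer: $\frac{33919}{52678} \approx 0.64389$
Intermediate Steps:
$x{\left(u \right)} = -2 - 120 u$ ($x{\left(u \right)} = -2 + \left(- 120 u + 0\right) = -2 - 120 u$)
$\frac{-31742 + f}{\left(x{\left(-4 \right)} - 16953\right) + C} = \frac{-31742 - 2177}{\left(\left(-2 - -480\right) - 16953\right) - 36203} = - \frac{33919}{\left(\left(-2 + 480\right) - 16953\right) - 36203} = - \frac{33919}{\left(478 - 16953\right) - 36203} = - \frac{33919}{-16475 - 36203} = - \frac{33919}{-52678} = \left(-33919\right) \left(- \frac{1}{52678}\right) = \frac{33919}{52678}$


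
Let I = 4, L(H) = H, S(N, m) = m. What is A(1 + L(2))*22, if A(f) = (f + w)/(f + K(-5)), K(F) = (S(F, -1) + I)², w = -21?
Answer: -33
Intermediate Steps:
K(F) = 9 (K(F) = (-1 + 4)² = 3² = 9)
A(f) = (-21 + f)/(9 + f) (A(f) = (f - 21)/(f + 9) = (-21 + f)/(9 + f))
A(1 + L(2))*22 = ((-21 + (1 + 2))/(9 + (1 + 2)))*22 = ((-21 + 3)/(9 + 3))*22 = (-18/12)*22 = ((1/12)*(-18))*22 = -3/2*22 = -33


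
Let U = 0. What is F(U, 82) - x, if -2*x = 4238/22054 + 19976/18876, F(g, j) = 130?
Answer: 1235866889/9461166 ≈ 130.63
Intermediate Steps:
x = -5915309/9461166 (x = -(4238/22054 + 19976/18876)/2 = -(4238*(1/22054) + 19976*(1/18876))/2 = -(2119/11027 + 454/429)/2 = -½*5915309/4730583 = -5915309/9461166 ≈ -0.62522)
F(U, 82) - x = 130 - 1*(-5915309/9461166) = 130 + 5915309/9461166 = 1235866889/9461166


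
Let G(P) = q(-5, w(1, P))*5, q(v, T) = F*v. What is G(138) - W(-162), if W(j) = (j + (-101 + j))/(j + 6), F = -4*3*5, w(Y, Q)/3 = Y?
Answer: 233575/156 ≈ 1497.3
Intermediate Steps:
w(Y, Q) = 3*Y
F = -60 (F = -12*5 = -60)
q(v, T) = -60*v
W(j) = (-101 + 2*j)/(6 + j)
G(P) = 1500 (G(P) = -60*(-5)*5 = 300*5 = 1500)
G(138) - W(-162) = 1500 - (-101 + 2*(-162))/(6 - 162) = 1500 - (-101 - 324)/(-156) = 1500 - (-1)*(-425)/156 = 1500 - 1*425/156 = 1500 - 425/156 = 233575/156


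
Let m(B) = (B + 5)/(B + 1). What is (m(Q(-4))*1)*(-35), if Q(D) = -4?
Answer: 35/3 ≈ 11.667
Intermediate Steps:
m(B) = (5 + B)/(1 + B)
(m(Q(-4))*1)*(-35) = (((5 - 4)/(1 - 4))*1)*(-35) = ((1/(-3))*1)*(-35) = (-⅓*1*1)*(-35) = -⅓*1*(-35) = -⅓*(-35) = 35/3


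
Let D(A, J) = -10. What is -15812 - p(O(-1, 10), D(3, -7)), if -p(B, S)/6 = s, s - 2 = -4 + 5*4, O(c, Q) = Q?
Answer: -15704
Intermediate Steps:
s = 18 (s = 2 + (-4 + 5*4) = 2 + (-4 + 20) = 2 + 16 = 18)
p(B, S) = -108 (p(B, S) = -6*18 = -108)
-15812 - p(O(-1, 10), D(3, -7)) = -15812 - 1*(-108) = -15812 + 108 = -15704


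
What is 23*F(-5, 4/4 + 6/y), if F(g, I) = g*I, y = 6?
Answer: -230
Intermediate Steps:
F(g, I) = I*g
23*F(-5, 4/4 + 6/y) = 23*((4/4 + 6/6)*(-5)) = 23*((4*(¼) + 6*(⅙))*(-5)) = 23*((1 + 1)*(-5)) = 23*(2*(-5)) = 23*(-10) = -230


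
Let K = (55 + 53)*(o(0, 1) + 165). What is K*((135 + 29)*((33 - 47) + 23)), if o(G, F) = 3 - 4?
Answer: 26142912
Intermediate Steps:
o(G, F) = -1
K = 17712 (K = (55 + 53)*(-1 + 165) = 108*164 = 17712)
K*((135 + 29)*((33 - 47) + 23)) = 17712*((135 + 29)*((33 - 47) + 23)) = 17712*(164*(-14 + 23)) = 17712*(164*9) = 17712*1476 = 26142912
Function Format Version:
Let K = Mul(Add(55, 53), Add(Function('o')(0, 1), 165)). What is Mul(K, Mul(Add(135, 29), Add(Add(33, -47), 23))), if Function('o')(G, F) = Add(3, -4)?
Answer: 26142912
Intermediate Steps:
Function('o')(G, F) = -1
K = 17712 (K = Mul(Add(55, 53), Add(-1, 165)) = Mul(108, 164) = 17712)
Mul(K, Mul(Add(135, 29), Add(Add(33, -47), 23))) = Mul(17712, Mul(Add(135, 29), Add(Add(33, -47), 23))) = Mul(17712, Mul(164, Add(-14, 23))) = Mul(17712, Mul(164, 9)) = Mul(17712, 1476) = 26142912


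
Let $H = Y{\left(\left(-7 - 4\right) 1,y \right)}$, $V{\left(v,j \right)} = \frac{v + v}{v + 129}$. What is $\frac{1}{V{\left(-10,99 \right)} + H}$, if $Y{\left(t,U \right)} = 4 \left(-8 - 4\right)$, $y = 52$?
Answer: $- \frac{119}{5732} \approx -0.020761$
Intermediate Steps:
$V{\left(v,j \right)} = \frac{2 v}{129 + v}$
$Y{\left(t,U \right)} = -48$ ($Y{\left(t,U \right)} = 4 \left(-12\right) = -48$)
$H = -48$
$\frac{1}{V{\left(-10,99 \right)} + H} = \frac{1}{2 \left(-10\right) \frac{1}{129 - 10} - 48} = \frac{1}{2 \left(-10\right) \frac{1}{119} - 48} = \frac{1}{- \frac{20}{119} - 48} = \frac{1}{- \frac{5732}{119}} = - \frac{119}{5732}$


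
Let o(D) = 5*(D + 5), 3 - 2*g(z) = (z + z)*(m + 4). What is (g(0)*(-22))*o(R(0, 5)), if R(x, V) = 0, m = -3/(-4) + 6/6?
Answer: -825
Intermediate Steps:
m = 7/4 (m = -3*(-¼) + 6*(⅙) = ¾ + 1 = 7/4 ≈ 1.7500)
g(z) = 3/2 - 23*z/4 (g(z) = 3/2 - (z + z)*(7/4 + 4)/2 = 3/2 - 2*z*23/(2*4) = 3/2 - 23*z/4)
o(D) = 25 + 5*D (o(D) = 5*(5 + D) = 25 + 5*D)
(g(0)*(-22))*o(R(0, 5)) = ((3/2 - 23/4*0)*(-22))*(25 + 5*0) = ((3/2 + 0)*(-22))*(25 + 0) = ((3/2)*(-22))*25 = -33*25 = -825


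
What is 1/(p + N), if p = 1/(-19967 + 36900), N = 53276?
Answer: 16933/902122509 ≈ 1.8770e-5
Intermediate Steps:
p = 1/16933 ≈ 5.9056e-5
1/(p + N) = 1/(1/16933 + 53276) = 1/(902122509/16933) = 16933/902122509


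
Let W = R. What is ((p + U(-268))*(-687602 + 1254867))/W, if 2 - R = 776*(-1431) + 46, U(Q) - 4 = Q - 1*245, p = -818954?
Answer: -464852678695/1110412 ≈ -4.1863e+5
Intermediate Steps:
U(Q) = -241 + Q (U(Q) = 4 + (Q - 1*245) = 4 + (Q - 245) = 4 + (-245 + Q) = -241 + Q)
R = 1110412 (R = 2 - (776*(-1431) + 46) = 2 - (-1110456 + 46) = 2 - 1*(-1110410) = 2 + 1110410 = 1110412)
W = 1110412
((p + U(-268))*(-687602 + 1254867))/W = ((-818954 + (-241 - 268))*(-687602 + 1254867))/1110412 = ((-818954 - 509)*567265)*(1/1110412) = -819463*567265*(1/1110412) = -464852678695*1/1110412 = -464852678695/1110412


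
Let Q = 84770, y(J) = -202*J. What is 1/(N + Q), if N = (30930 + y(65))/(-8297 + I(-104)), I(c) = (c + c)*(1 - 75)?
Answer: 1419/120292190 ≈ 1.1796e-5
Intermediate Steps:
I(c) = -148*c (I(c) = (2*c)*(-74) = -148*c)
N = 3560/1419 (N = (30930 - 202*65)/(-8297 - 148*(-104)) = (30930 - 13130)/(-8297 + 15392) = 17800/7095 = 17800*(1/7095) = 3560/1419 ≈ 2.5088)
1/(N + Q) = 1/(3560/1419 + 84770) = 1/(120292190/1419) = 1419/120292190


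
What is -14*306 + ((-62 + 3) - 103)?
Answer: -4446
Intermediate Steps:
-14*306 + ((-62 + 3) - 103) = -4284 + (-59 - 103) = -4284 - 162 = -4446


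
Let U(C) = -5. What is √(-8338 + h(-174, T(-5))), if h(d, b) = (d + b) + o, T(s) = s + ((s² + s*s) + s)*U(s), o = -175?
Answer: I*√8917 ≈ 94.43*I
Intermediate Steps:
T(s) = -10*s² - 4*s (T(s) = s + ((s² + s*s) + s)*(-5) = s + ((s² + s²) + s)*(-5) = s + (2*s² + s)*(-5) = s + (s + 2*s²)*(-5) = s + (-10*s² - 5*s) = -10*s² - 4*s)
h(d, b) = -175 + b + d (h(d, b) = (d + b) - 175 = (b + d) - 175 = -175 + b + d)
√(-8338 + h(-174, T(-5))) = √(-8338 + (-175 + 2*(-5)*(-2 - 5*(-5)) - 174)) = √(-8338 + (-175 + 2*(-5)*(-2 + 25) - 174)) = √(-8338 + (-175 + 2*(-5)*23 - 174)) = √(-8338 + (-175 - 230 - 174)) = √(-8338 - 579) = √(-8917) = I*√8917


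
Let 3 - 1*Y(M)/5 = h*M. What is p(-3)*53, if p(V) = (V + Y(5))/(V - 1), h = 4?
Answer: 1166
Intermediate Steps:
Y(M) = 15 - 20*M
p(V) = (-85 + V)/(-1 + V) (p(V) = (V + (15 - 20*5))/(V - 1) = (V + (15 - 100))/(-1 + V) = (V - 85)/(-1 + V) = (-85 + V)/(-1 + V))
p(-3)*53 = ((-85 - 3)/(-1 - 3))*53 = (-88/(-4))*53 = -¼*(-88)*53 = 22*53 = 1166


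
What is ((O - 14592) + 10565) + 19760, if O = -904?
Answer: 14829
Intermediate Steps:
((O - 14592) + 10565) + 19760 = ((-904 - 14592) + 10565) + 19760 = (-15496 + 10565) + 19760 = -4931 + 19760 = 14829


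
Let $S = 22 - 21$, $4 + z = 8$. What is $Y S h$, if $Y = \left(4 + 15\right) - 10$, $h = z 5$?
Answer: $180$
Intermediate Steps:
$z = 4$ ($z = -4 + 8 = 4$)
$h = 20$ ($h = 4 \cdot 5 = 20$)
$Y = 9$ ($Y = 19 - 10 = 9$)
$S = 1$
$Y S h = 9 \cdot 1 \cdot 20 = 9 \cdot 20 = 180$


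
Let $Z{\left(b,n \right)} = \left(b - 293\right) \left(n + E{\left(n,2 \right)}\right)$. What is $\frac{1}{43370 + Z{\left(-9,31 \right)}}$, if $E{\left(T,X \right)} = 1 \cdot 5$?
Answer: $\frac{1}{32498} \approx 3.0771 \cdot 10^{-5}$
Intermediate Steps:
$E{\left(T,X \right)} = 5$
$Z{\left(b,n \right)} = \left(-293 + b\right) \left(5 + n\right)$ ($Z{\left(b,n \right)} = \left(b - 293\right) \left(n + 5\right) = \left(-293 + b\right) \left(5 + n\right)$)
$\frac{1}{43370 + Z{\left(-9,31 \right)}} = \frac{1}{43370 - 10872} = \frac{1}{32498}$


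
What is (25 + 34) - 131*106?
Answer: -13827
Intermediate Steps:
(25 + 34) - 131*106 = 59 - 13886 = -13827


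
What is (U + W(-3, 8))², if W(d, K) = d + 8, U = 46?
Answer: 2601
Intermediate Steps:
W(d, K) = 8 + d
(U + W(-3, 8))² = (46 + (8 - 3))² = (46 + 5)² = 51² = 2601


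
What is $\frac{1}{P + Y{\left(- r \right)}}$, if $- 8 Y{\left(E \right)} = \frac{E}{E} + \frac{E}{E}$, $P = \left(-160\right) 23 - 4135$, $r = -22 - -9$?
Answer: $- \frac{4}{31261} \approx -0.00012795$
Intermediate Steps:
$r = -13$ ($r = -22 + 9 = -13$)
$P = -7815$ ($P = -3680 - 4135 = -7815$)
$Y{\left(E \right)} = - \frac{1}{4}$ ($Y{\left(E \right)} = - \frac{\frac{E}{E} + \frac{E}{E}}{8} = - \frac{1 + 1}{8} = \left(- \frac{1}{8}\right) 2 = - \frac{1}{4}$)
$\frac{1}{P + Y{\left(- r \right)}} = \frac{1}{-7815 - \frac{1}{4}} = \frac{1}{- \frac{31261}{4}} = - \frac{4}{31261}$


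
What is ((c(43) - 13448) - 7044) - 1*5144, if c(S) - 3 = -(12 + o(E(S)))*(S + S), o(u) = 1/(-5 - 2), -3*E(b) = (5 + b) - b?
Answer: -186569/7 ≈ -26653.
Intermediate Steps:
E(b) = -5/3 (E(b) = -((5 + b) - b)/3 = -⅓*5 = -5/3)
o(u) = -⅐ (o(u) = 1/(-7) = -⅐)
c(S) = 3 - 166*S/7 (c(S) = 3 - (12 - ⅐)*(S + S) = 3 - 83*2*S/7 = 3 - 166*S/7)
((c(43) - 13448) - 7044) - 1*5144 = (((3 - 166/7*43) - 13448) - 7044) - 1*5144 = (((3 - 7138/7) - 13448) - 7044) - 5144 = ((-7117/7 - 13448) - 7044) - 5144 = (-101253/7 - 7044) - 5144 = -150561/7 - 5144 = -186569/7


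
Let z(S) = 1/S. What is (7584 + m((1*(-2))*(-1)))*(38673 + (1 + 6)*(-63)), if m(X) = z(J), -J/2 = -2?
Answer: 289961046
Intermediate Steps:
J = 4 (J = -2*(-2) = 4)
m(X) = ¼ (m(X) = 1/4 = ¼)
(7584 + m((1*(-2))*(-1)))*(38673 + (1 + 6)*(-63)) = (7584 + ¼)*(38673 + (1 + 6)*(-63)) = 30337*(38673 + 7*(-63))/4 = 30337*(38673 - 441)/4 = (30337/4)*38232 = 289961046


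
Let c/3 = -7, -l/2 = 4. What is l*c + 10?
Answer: 178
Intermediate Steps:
l = -8 (l = -2*4 = -8)
c = -21 (c = 3*(-7) = -21)
l*c + 10 = -8*(-21) + 10 = 168 + 10 = 178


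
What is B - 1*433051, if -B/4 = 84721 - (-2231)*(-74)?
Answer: -111559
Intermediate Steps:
B = 321492 (B = -4*(84721 - (-2231)*(-74)) = -4*(84721 - 1*165094) = -4*(84721 - 165094) = -4*(-80373) = 321492)
B - 1*433051 = 321492 - 1*433051 = 321492 - 433051 = -111559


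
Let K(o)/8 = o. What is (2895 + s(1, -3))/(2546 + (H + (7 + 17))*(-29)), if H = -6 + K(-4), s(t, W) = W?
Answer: 241/246 ≈ 0.97967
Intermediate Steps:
K(o) = 8*o
H = -38 (H = -6 + 8*(-4) = -6 - 32 = -38)
(2895 + s(1, -3))/(2546 + (H + (7 + 17))*(-29)) = (2895 - 3)/(2546 + (-38 + (7 + 17))*(-29)) = 2892/(2546 + (-38 + 24)*(-29)) = 2892/(2546 - 14*(-29)) = 2892/(2546 + 406) = 2892/2952 = 2892*(1/2952) = 241/246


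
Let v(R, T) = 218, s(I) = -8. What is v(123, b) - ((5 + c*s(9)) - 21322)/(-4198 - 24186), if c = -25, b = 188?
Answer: 6166595/28384 ≈ 217.26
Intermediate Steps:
v(123, b) - ((5 + c*s(9)) - 21322)/(-4198 - 24186) = 218 - ((5 - 25*(-8)) - 21322)/(-4198 - 24186) = 218 - ((5 + 200) - 21322)/(-28384) = 218 - (205 - 21322)*(-1)/28384 = 218 - (-21117)*(-1)/28384 = 218 - 1*21117/28384 = 218 - 21117/28384 = 6166595/28384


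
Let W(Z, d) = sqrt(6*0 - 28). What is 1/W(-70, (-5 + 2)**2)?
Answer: -I*sqrt(7)/14 ≈ -0.18898*I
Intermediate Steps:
W(Z, d) = 2*I*sqrt(7) (W(Z, d) = sqrt(0 - 28) = sqrt(-28) = 2*I*sqrt(7))
1/W(-70, (-5 + 2)**2) = 1/(2*I*sqrt(7)) = -I*sqrt(7)/14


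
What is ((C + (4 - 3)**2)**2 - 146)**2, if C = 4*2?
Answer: 4225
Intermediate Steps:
C = 8
((C + (4 - 3)**2)**2 - 146)**2 = ((8 + (4 - 3)**2)**2 - 146)**2 = ((8 + 1**2)**2 - 146)**2 = ((8 + 1)**2 - 146)**2 = (9**2 - 146)**2 = (81 - 146)**2 = (-65)**2 = 4225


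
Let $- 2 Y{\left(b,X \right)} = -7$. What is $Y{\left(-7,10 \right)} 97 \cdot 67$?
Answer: $\frac{45493}{2} \approx 22747.0$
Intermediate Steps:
$Y{\left(b,X \right)} = \frac{7}{2}$ ($Y{\left(b,X \right)} = \left(- \frac{1}{2}\right) \left(-7\right) = \frac{7}{2}$)
$Y{\left(-7,10 \right)} 97 \cdot 67 = \frac{7}{2} \cdot 97 \cdot 67 = \frac{679}{2} \cdot 67 = \frac{45493}{2}$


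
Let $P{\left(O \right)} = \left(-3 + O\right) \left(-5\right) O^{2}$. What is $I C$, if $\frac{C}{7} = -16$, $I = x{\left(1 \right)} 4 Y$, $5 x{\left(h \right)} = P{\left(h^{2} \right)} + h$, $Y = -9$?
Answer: $\frac{44352}{5} \approx 8870.4$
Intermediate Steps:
$P{\left(O \right)} = O^{2} \left(15 - 5 O\right)$ ($P{\left(O \right)} = \left(15 - 5 O\right) O^{2} = O^{2} \left(15 - 5 O\right)$)
$x{\left(h \right)} = \frac{h}{5} + h^{4} \left(3 - h^{2}\right)$ ($x{\left(h \right)} = \frac{5 \left(h^{2}\right)^{2} \left(3 - h^{2}\right) + h}{5} = \frac{5 h^{4} \left(3 - h^{2}\right) + h}{5} = \frac{h + 5 h^{4} \left(3 - h^{2}\right)}{5} = \frac{h}{5} + h^{4} \left(3 - h^{2}\right)$)
$I = - \frac{396}{5}$ ($I = \left(- 1^{6} + 3 \cdot 1^{4} + \frac{1}{5} \cdot 1\right) 4 \left(-9\right) = \left(\left(-1\right) 1 + 3 \cdot 1 + \frac{1}{5}\right) 4 \left(-9\right) = \left(-1 + 3 + \frac{1}{5}\right) 4 \left(-9\right) = \frac{11}{5} \cdot 4 \left(-9\right) = \frac{44}{5} \left(-9\right) = - \frac{396}{5} \approx -79.2$)
$C = -112$ ($C = 7 \left(-16\right) = -112$)
$I C = \left(- \frac{396}{5}\right) \left(-112\right) = \frac{44352}{5}$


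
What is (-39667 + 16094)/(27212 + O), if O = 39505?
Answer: -23573/66717 ≈ -0.35333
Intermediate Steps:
(-39667 + 16094)/(27212 + O) = (-39667 + 16094)/(27212 + 39505) = -23573/66717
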